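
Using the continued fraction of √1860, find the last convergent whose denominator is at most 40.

√1860 = [43; 7, 1, 4, 1, 7, 86, …] (period length 6).
Convergents:
  p_0/q_0 = 43/1
  p_1/q_1 = 302/7
  p_2/q_2 = 345/8
  p_3/q_3 = 1682/39
  p_4/q_4 = 2027/47
q_3 = 39 ≤ 40 < 47 = q_4, so the answer is 1682/39.

1682/39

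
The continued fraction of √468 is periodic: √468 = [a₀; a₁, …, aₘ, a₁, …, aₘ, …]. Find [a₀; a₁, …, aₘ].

a₀ = ⌊√468⌋ = 21.
With m₀=0, d₀=1 and mₖ₊₁ = dₖaₖ − mₖ, dₖ₊₁ = (n − mₖ₊₁²)/dₖ, aₖ₊₁ = ⌊(a₀+mₖ₊₁)/dₖ₊₁⌋:
  k=1: m=21, d=27, a=1
  k=2: m=6, d=16, a=1
  k=3: m=10, d=23, a=1
  k=4: m=13, d=13, a=2
  k=5: m=13, d=23, a=1
  k=6: m=10, d=16, a=1
  k=7: m=6, d=27, a=1
  k=8: m=21, d=1, a=42
d=1 and a=2a₀=42 at k=8, so the next step gives (m, d) = (21, 27) again — its k=1 value — and the period has length 8.

[21; 1, 1, 1, 2, 1, 1, 1, 42]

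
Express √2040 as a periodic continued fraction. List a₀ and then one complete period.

[45; 6, 90]

a₀ = ⌊√2040⌋ = 45.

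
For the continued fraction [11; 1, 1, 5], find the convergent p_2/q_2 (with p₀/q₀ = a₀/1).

23/2

Using pₖ = aₖpₖ₋₁ + pₖ₋₂, qₖ = aₖqₖ₋₁ + qₖ₋₂ (with p₋₁=1, p₋₂=0, q₋₁=0, q₋₂=1):
  k=0: a=11, p=11, q=1
  k=1: a=1, p=12, q=1
  k=2: a=1, p=23, q=2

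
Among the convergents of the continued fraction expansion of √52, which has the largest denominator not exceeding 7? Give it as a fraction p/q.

36/5

√52 = [7; 4, 1, 2, 1, 4, 14, …] (period length 6).
Convergents:
  p_0/q_0 = 7/1
  p_1/q_1 = 29/4
  p_2/q_2 = 36/5
  p_3/q_3 = 101/14
q_2 = 5 ≤ 7 < 14 = q_3, so the answer is 36/5.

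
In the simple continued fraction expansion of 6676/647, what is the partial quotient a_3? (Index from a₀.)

6676 = 10·647 + 206   →  a_0 = 10
647 = 3·206 + 29   →  a_1 = 3
206 = 7·29 + 3   →  a_2 = 7
29 = 9·3 + 2   →  a_3 = 9

9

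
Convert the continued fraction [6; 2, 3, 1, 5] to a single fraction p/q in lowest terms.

Fold from the inside: start with 5/1.
  1 + 1/5 = 6/5
  3 + 5/6 = 23/6
  2 + 6/23 = 52/23
  6 + 23/52 = 335/52

335/52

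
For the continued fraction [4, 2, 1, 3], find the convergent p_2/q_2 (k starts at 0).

Using pₖ = aₖpₖ₋₁ + pₖ₋₂, qₖ = aₖqₖ₋₁ + qₖ₋₂ (with p₋₁=1, p₋₂=0, q₋₁=0, q₋₂=1):
  k=0: a=4, p=4, q=1
  k=1: a=2, p=9, q=2
  k=2: a=1, p=13, q=3

13/3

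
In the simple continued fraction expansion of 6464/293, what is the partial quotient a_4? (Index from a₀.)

6464 = 22·293 + 18   →  a_0 = 22
293 = 16·18 + 5   →  a_1 = 16
18 = 3·5 + 3   →  a_2 = 3
5 = 1·3 + 2   →  a_3 = 1
3 = 1·2 + 1   →  a_4 = 1

1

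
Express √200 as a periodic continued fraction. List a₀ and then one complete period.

[14; 7, 28]

a₀ = ⌊√200⌋ = 14.
With m₀=0, d₀=1 and mₖ₊₁ = dₖaₖ − mₖ, dₖ₊₁ = (n − mₖ₊₁²)/dₖ, aₖ₊₁ = ⌊(a₀+mₖ₊₁)/dₖ₊₁⌋:
  k=1: m=14, d=4, a=7
  k=2: m=14, d=1, a=28
d=1 and a=2a₀=28 at k=2, so the next step gives (m, d) = (14, 4) again — its k=1 value — and the period has length 2.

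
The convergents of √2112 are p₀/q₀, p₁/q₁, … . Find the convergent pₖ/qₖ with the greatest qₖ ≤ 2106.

96141/2092

√2112 = [45; 1, 21, 1, 90, …] (period length 4).
Convergents:
  p_0/q_0 = 45/1
  p_1/q_1 = 46/1
  p_2/q_2 = 1011/22
  p_3/q_3 = 1057/23
  p_4/q_4 = 96141/2092
  p_5/q_5 = 97198/2115
q_4 = 2092 ≤ 2106 < 2115 = q_5, so the answer is 96141/2092.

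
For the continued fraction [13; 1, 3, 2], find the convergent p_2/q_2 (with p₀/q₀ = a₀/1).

Using pₖ = aₖpₖ₋₁ + pₖ₋₂, qₖ = aₖqₖ₋₁ + qₖ₋₂ (with p₋₁=1, p₋₂=0, q₋₁=0, q₋₂=1):
  k=0: a=13, p=13, q=1
  k=1: a=1, p=14, q=1
  k=2: a=3, p=55, q=4

55/4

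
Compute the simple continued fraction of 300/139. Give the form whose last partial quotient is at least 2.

[2; 6, 3, 7]

300 = 2*139 + 22
139 = 6*22 + 7
22 = 3*7 + 1
7 = 7*1 + 0  (stop)
So 300/139 = [2; 6, 3, 7].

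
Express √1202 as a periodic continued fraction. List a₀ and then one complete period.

a₀ = ⌊√1202⌋ = 34.
With m₀=0, d₀=1 and mₖ₊₁ = dₖaₖ − mₖ, dₖ₊₁ = (n − mₖ₊₁²)/dₖ, aₖ₊₁ = ⌊(a₀+mₖ₊₁)/dₖ₊₁⌋:
  k=1: m=34, d=46, a=1
  k=2: m=12, d=23, a=2
  k=3: m=34, d=2, a=34
  k=4: m=34, d=23, a=2
  k=5: m=12, d=46, a=1
  k=6: m=34, d=1, a=68
d=1 and a=2a₀=68 at k=6, so the next step gives (m, d) = (34, 46) again — its k=1 value — and the period has length 6.

[34; 1, 2, 34, 2, 1, 68]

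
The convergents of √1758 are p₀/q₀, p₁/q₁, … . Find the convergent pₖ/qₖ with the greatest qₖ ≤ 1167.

√1758 = [41; 1, 12, 1, 82, …] (period length 4).
Convergents:
  p_0/q_0 = 41/1
  p_1/q_1 = 42/1
  p_2/q_2 = 545/13
  p_3/q_3 = 587/14
  p_4/q_4 = 48679/1161
  p_5/q_5 = 49266/1175
q_4 = 1161 ≤ 1167 < 1175 = q_5, so the answer is 48679/1161.

48679/1161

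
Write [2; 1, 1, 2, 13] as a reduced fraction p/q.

174/67

Fold from the inside: start with 13/1.
  2 + 1/13 = 27/13
  1 + 13/27 = 40/27
  1 + 27/40 = 67/40
  2 + 40/67 = 174/67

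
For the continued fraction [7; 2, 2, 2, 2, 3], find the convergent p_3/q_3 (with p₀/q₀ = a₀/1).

Using pₖ = aₖpₖ₋₁ + pₖ₋₂, qₖ = aₖqₖ₋₁ + qₖ₋₂ (with p₋₁=1, p₋₂=0, q₋₁=0, q₋₂=1):
  k=0: a=7, p=7, q=1
  k=1: a=2, p=15, q=2
  k=2: a=2, p=37, q=5
  k=3: a=2, p=89, q=12

89/12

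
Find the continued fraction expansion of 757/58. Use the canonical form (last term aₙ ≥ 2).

[13; 19, 3]

757 = 13*58 + 3
58 = 19*3 + 1
3 = 3*1 + 0  (stop)
So 757/58 = [13; 19, 3].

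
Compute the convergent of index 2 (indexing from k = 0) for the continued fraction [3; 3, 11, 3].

Using pₖ = aₖpₖ₋₁ + pₖ₋₂, qₖ = aₖqₖ₋₁ + qₖ₋₂ (with p₋₁=1, p₋₂=0, q₋₁=0, q₋₂=1):
  k=0: a=3, p=3, q=1
  k=1: a=3, p=10, q=3
  k=2: a=11, p=113, q=34

113/34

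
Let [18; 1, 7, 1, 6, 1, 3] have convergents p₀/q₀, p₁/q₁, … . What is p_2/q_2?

151/8

Using pₖ = aₖpₖ₋₁ + pₖ₋₂, qₖ = aₖqₖ₋₁ + qₖ₋₂ (with p₋₁=1, p₋₂=0, q₋₁=0, q₋₂=1):
  k=0: a=18, p=18, q=1
  k=1: a=1, p=19, q=1
  k=2: a=7, p=151, q=8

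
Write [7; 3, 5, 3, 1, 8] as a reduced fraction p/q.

Fold from the inside: start with 8/1.
  1 + 1/8 = 9/8
  3 + 8/9 = 35/9
  5 + 9/35 = 184/35
  3 + 35/184 = 587/184
  7 + 184/587 = 4293/587

4293/587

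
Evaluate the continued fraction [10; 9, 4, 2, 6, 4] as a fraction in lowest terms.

22471/2223

Fold from the inside: start with 4/1.
  6 + 1/4 = 25/4
  2 + 4/25 = 54/25
  4 + 25/54 = 241/54
  9 + 54/241 = 2223/241
  10 + 241/2223 = 22471/2223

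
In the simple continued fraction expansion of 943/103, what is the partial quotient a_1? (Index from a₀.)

6

943 = 9·103 + 16   →  a_0 = 9
103 = 6·16 + 7   →  a_1 = 6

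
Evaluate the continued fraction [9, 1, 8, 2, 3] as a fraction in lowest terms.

Fold from the inside: start with 3/1.
  2 + 1/3 = 7/3
  8 + 3/7 = 59/7
  1 + 7/59 = 66/59
  9 + 59/66 = 653/66

653/66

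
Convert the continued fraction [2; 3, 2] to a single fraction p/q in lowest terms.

Fold from the inside: start with 2/1.
  3 + 1/2 = 7/2
  2 + 2/7 = 16/7

16/7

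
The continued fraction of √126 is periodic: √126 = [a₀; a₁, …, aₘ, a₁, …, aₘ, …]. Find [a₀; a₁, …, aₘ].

a₀ = ⌊√126⌋ = 11.
With m₀=0, d₀=1 and mₖ₊₁ = dₖaₖ − mₖ, dₖ₊₁ = (n − mₖ₊₁²)/dₖ, aₖ₊₁ = ⌊(a₀+mₖ₊₁)/dₖ₊₁⌋:
  k=1: m=11, d=5, a=4
  k=2: m=9, d=9, a=2
  k=3: m=9, d=5, a=4
  k=4: m=11, d=1, a=22
d=1 and a=2a₀=22 at k=4, so the next step gives (m, d) = (11, 5) again — its k=1 value — and the period has length 4.

[11; 4, 2, 4, 22]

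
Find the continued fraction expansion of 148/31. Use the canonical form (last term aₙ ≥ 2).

[4; 1, 3, 2, 3]

148 = 4×31 + 24
31 = 1×24 + 7
24 = 3×7 + 3
7 = 2×3 + 1
3 = 3×1 + 0  (stop)
So 148/31 = [4; 1, 3, 2, 3].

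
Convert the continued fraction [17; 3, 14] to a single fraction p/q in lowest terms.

745/43

Fold from the inside: start with 14/1.
  3 + 1/14 = 43/14
  17 + 14/43 = 745/43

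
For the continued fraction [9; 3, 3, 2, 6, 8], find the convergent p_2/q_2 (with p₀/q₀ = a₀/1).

Using pₖ = aₖpₖ₋₁ + pₖ₋₂, qₖ = aₖqₖ₋₁ + qₖ₋₂ (with p₋₁=1, p₋₂=0, q₋₁=0, q₋₂=1):
  k=0: a=9, p=9, q=1
  k=1: a=3, p=28, q=3
  k=2: a=3, p=93, q=10

93/10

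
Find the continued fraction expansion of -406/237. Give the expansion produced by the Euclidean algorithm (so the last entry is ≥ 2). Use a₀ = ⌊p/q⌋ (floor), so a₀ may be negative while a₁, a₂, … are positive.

[-2; 3, 2, 16, 2]

-406 = -2·237 + 68
237 = 3·68 + 33
68 = 2·33 + 2
33 = 16·2 + 1
2 = 2·1 + 0  (stop)
So -406/237 = [-2; 3, 2, 16, 2].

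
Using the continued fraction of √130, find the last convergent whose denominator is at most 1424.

6499/570

√130 = [11; 2, 2, 22, …] (period length 3).
Convergents:
  p_0/q_0 = 11/1
  p_1/q_1 = 23/2
  p_2/q_2 = 57/5
  p_3/q_3 = 1277/112
  p_4/q_4 = 2611/229
  p_5/q_5 = 6499/570
  p_6/q_6 = 145589/12769
q_5 = 570 ≤ 1424 < 12769 = q_6, so the answer is 6499/570.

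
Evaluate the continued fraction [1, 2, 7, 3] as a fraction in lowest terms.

Using pₖ = aₖpₖ₋₁ + pₖ₋₂ and qₖ = aₖqₖ₋₁ + qₖ₋₂:
  k=0: a=1, p=1, q=1
  k=1: a=2, p=3, q=2
  k=2: a=7, p=22, q=15
  k=3: a=3, p=69, q=47

69/47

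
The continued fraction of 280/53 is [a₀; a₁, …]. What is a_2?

280 = 5·53 + 15   →  a_0 = 5
53 = 3·15 + 8   →  a_1 = 3
15 = 1·8 + 7   →  a_2 = 1

1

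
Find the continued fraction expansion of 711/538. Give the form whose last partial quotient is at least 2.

[1; 3, 9, 9, 2]

711 = 1·538 + 173
538 = 3·173 + 19
173 = 9·19 + 2
19 = 9·2 + 1
2 = 2·1 + 0  (stop)
So 711/538 = [1; 3, 9, 9, 2].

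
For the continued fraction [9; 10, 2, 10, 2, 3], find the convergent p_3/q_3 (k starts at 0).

Using pₖ = aₖpₖ₋₁ + pₖ₋₂, qₖ = aₖqₖ₋₁ + qₖ₋₂ (with p₋₁=1, p₋₂=0, q₋₁=0, q₋₂=1):
  k=0: a=9, p=9, q=1
  k=1: a=10, p=91, q=10
  k=2: a=2, p=191, q=21
  k=3: a=10, p=2001, q=220

2001/220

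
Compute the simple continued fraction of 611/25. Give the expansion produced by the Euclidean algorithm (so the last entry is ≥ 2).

[24; 2, 3, 1, 2]

611 = 24*25 + 11
25 = 2*11 + 3
11 = 3*3 + 2
3 = 1*2 + 1
2 = 2*1 + 0  (stop)
So 611/25 = [24; 2, 3, 1, 2].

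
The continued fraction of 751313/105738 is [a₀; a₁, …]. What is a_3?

17

751313 = 7·105738 + 11147   →  a_0 = 7
105738 = 9·11147 + 5415   →  a_1 = 9
11147 = 2·5415 + 317   →  a_2 = 2
5415 = 17·317 + 26   →  a_3 = 17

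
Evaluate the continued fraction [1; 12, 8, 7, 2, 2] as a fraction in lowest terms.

3950/3649

Using pₖ = aₖpₖ₋₁ + pₖ₋₂ and qₖ = aₖqₖ₋₁ + qₖ₋₂:
  k=0: a=1, p=1, q=1
  k=1: a=12, p=13, q=12
  k=2: a=8, p=105, q=97
  k=3: a=7, p=748, q=691
  k=4: a=2, p=1601, q=1479
  k=5: a=2, p=3950, q=3649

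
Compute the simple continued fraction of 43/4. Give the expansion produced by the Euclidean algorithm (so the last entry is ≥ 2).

[10; 1, 3]

43 = 10*4 + 3
4 = 1*3 + 1
3 = 3*1 + 0  (stop)
So 43/4 = [10; 1, 3].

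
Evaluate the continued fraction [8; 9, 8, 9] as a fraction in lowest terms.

5401/666

Fold from the inside: start with 9/1.
  8 + 1/9 = 73/9
  9 + 9/73 = 666/73
  8 + 73/666 = 5401/666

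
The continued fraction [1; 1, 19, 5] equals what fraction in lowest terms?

197/101

Using pₖ = aₖpₖ₋₁ + pₖ₋₂ and qₖ = aₖqₖ₋₁ + qₖ₋₂:
  k=0: a=1, p=1, q=1
  k=1: a=1, p=2, q=1
  k=2: a=19, p=39, q=20
  k=3: a=5, p=197, q=101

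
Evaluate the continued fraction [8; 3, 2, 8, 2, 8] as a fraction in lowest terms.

Using pₖ = aₖpₖ₋₁ + pₖ₋₂ and qₖ = aₖqₖ₋₁ + qₖ₋₂:
  k=0: a=8, p=8, q=1
  k=1: a=3, p=25, q=3
  k=2: a=2, p=58, q=7
  k=3: a=8, p=489, q=59
  k=4: a=2, p=1036, q=125
  k=5: a=8, p=8777, q=1059

8777/1059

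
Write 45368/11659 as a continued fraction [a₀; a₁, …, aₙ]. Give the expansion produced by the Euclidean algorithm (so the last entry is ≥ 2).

[3; 1, 8, 5, 7, 2, 16]

45368 = 3·11659 + 10391
11659 = 1·10391 + 1268
10391 = 8·1268 + 247
1268 = 5·247 + 33
247 = 7·33 + 16
33 = 2·16 + 1
16 = 16·1 + 0  (stop)
So 45368/11659 = [3; 1, 8, 5, 7, 2, 16].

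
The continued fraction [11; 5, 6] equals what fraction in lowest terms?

Using pₖ = aₖpₖ₋₁ + pₖ₋₂ and qₖ = aₖqₖ₋₁ + qₖ₋₂:
  k=0: a=11, p=11, q=1
  k=1: a=5, p=56, q=5
  k=2: a=6, p=347, q=31

347/31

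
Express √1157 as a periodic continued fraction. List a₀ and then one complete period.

a₀ = ⌊√1157⌋ = 34.
With m₀=0, d₀=1 and mₖ₊₁ = dₖaₖ − mₖ, dₖ₊₁ = (n − mₖ₊₁²)/dₖ, aₖ₊₁ = ⌊(a₀+mₖ₊₁)/dₖ₊₁⌋:
  k=1: m=34, d=1, a=68
d=1 and a=2a₀=68 at k=1, so the next step gives (m, d) = (34, 1) again — its k=1 value — and the period has length 1.

[34; 68]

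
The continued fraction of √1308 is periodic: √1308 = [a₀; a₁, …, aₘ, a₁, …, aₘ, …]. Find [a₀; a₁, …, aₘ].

a₀ = ⌊√1308⌋ = 36.
With m₀=0, d₀=1 and mₖ₊₁ = dₖaₖ − mₖ, dₖ₊₁ = (n − mₖ₊₁²)/dₖ, aₖ₊₁ = ⌊(a₀+mₖ₊₁)/dₖ₊₁⌋:
  k=1: m=36, d=12, a=6
  k=2: m=36, d=1, a=72
d=1 and a=2a₀=72 at k=2, so the next step gives (m, d) = (36, 12) again — its k=1 value — and the period has length 2.

[36; 6, 72]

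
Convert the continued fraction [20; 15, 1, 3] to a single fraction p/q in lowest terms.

Using pₖ = aₖpₖ₋₁ + pₖ₋₂ and qₖ = aₖqₖ₋₁ + qₖ₋₂:
  k=0: a=20, p=20, q=1
  k=1: a=15, p=301, q=15
  k=2: a=1, p=321, q=16
  k=3: a=3, p=1264, q=63

1264/63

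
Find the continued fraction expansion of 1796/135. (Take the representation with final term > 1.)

[13; 3, 3, 2, 2, 2]

1796 = 13·135 + 41
135 = 3·41 + 12
41 = 3·12 + 5
12 = 2·5 + 2
5 = 2·2 + 1
2 = 2·1 + 0  (stop)
So 1796/135 = [13; 3, 3, 2, 2, 2].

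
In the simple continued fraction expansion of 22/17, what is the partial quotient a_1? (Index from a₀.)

22 = 1·17 + 5   →  a_0 = 1
17 = 3·5 + 2   →  a_1 = 3

3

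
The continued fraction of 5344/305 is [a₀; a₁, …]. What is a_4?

4

5344 = 17·305 + 159   →  a_0 = 17
305 = 1·159 + 146   →  a_1 = 1
159 = 1·146 + 13   →  a_2 = 1
146 = 11·13 + 3   →  a_3 = 11
13 = 4·3 + 1   →  a_4 = 4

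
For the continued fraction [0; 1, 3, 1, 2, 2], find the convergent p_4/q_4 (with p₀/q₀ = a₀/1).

11/14

Using pₖ = aₖpₖ₋₁ + pₖ₋₂, qₖ = aₖqₖ₋₁ + qₖ₋₂ (with p₋₁=1, p₋₂=0, q₋₁=0, q₋₂=1):
  k=0: a=0, p=0, q=1
  k=1: a=1, p=1, q=1
  k=2: a=3, p=3, q=4
  k=3: a=1, p=4, q=5
  k=4: a=2, p=11, q=14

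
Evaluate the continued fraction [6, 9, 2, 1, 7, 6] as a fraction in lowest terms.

8049/1318

Fold from the inside: start with 6/1.
  7 + 1/6 = 43/6
  1 + 6/43 = 49/43
  2 + 43/49 = 141/49
  9 + 49/141 = 1318/141
  6 + 141/1318 = 8049/1318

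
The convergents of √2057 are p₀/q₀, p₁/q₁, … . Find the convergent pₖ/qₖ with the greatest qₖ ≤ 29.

771/17

√2057 = [45; 2, 1, 4, 1, 2, 90, …] (period length 6).
Convergents:
  p_0/q_0 = 45/1
  p_1/q_1 = 91/2
  p_2/q_2 = 136/3
  p_3/q_3 = 635/14
  p_4/q_4 = 771/17
  p_5/q_5 = 2177/48
q_4 = 17 ≤ 29 < 48 = q_5, so the answer is 771/17.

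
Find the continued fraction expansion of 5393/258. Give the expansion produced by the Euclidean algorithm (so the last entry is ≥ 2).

[20; 1, 9, 3, 8]

5393 = 20×258 + 233
258 = 1×233 + 25
233 = 9×25 + 8
25 = 3×8 + 1
8 = 8×1 + 0  (stop)
So 5393/258 = [20; 1, 9, 3, 8].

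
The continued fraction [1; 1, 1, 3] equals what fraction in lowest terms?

11/7

Using pₖ = aₖpₖ₋₁ + pₖ₋₂ and qₖ = aₖqₖ₋₁ + qₖ₋₂:
  k=0: a=1, p=1, q=1
  k=1: a=1, p=2, q=1
  k=2: a=1, p=3, q=2
  k=3: a=3, p=11, q=7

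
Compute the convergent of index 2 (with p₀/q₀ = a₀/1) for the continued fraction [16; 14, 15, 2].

Using pₖ = aₖpₖ₋₁ + pₖ₋₂, qₖ = aₖqₖ₋₁ + qₖ₋₂ (with p₋₁=1, p₋₂=0, q₋₁=0, q₋₂=1):
  k=0: a=16, p=16, q=1
  k=1: a=14, p=225, q=14
  k=2: a=15, p=3391, q=211

3391/211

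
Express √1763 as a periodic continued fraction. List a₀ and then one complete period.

[41; 1, 82]

a₀ = ⌊√1763⌋ = 41.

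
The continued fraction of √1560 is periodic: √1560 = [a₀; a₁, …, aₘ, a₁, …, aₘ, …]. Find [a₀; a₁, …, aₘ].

[39; 2, 78]

a₀ = ⌊√1560⌋ = 39.
With m₀=0, d₀=1 and mₖ₊₁ = dₖaₖ − mₖ, dₖ₊₁ = (n − mₖ₊₁²)/dₖ, aₖ₊₁ = ⌊(a₀+mₖ₊₁)/dₖ₊₁⌋:
  k=1: m=39, d=39, a=2
  k=2: m=39, d=1, a=78
d=1 and a=2a₀=78 at k=2, so the next step gives (m, d) = (39, 39) again — its k=1 value — and the period has length 2.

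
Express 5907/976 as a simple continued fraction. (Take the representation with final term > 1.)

5907 = 6×976 + 51
976 = 19×51 + 7
51 = 7×7 + 2
7 = 3×2 + 1
2 = 2×1 + 0  (stop)
So 5907/976 = [6; 19, 7, 3, 2].

[6; 19, 7, 3, 2]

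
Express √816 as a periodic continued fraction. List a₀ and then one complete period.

a₀ = ⌊√816⌋ = 28.

[28; 1, 1, 3, 3, 3, 1, 1, 56]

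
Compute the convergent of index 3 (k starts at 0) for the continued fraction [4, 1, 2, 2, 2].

Using pₖ = aₖpₖ₋₁ + pₖ₋₂, qₖ = aₖqₖ₋₁ + qₖ₋₂ (with p₋₁=1, p₋₂=0, q₋₁=0, q₋₂=1):
  k=0: a=4, p=4, q=1
  k=1: a=1, p=5, q=1
  k=2: a=2, p=14, q=3
  k=3: a=2, p=33, q=7

33/7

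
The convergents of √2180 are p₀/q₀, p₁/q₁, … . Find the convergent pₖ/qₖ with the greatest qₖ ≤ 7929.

183727/3935

√2180 = [46; 1, 2, 4, 2, 1, 92, …] (period length 6).
Convergents:
  p_0/q_0 = 46/1
  p_1/q_1 = 47/1
  p_2/q_2 = 140/3
  p_3/q_3 = 607/13
  p_4/q_4 = 1354/29
  p_5/q_5 = 1961/42
  p_6/q_6 = 181766/3893
  p_7/q_7 = 183727/3935
  p_8/q_8 = 549220/11763
q_7 = 3935 ≤ 7929 < 11763 = q_8, so the answer is 183727/3935.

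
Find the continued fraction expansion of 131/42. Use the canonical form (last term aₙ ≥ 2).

131 = 3·42 + 5
42 = 8·5 + 2
5 = 2·2 + 1
2 = 2·1 + 0  (stop)
So 131/42 = [3; 8, 2, 2].

[3; 8, 2, 2]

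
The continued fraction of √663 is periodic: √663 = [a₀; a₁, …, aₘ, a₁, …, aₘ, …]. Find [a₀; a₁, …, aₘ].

a₀ = ⌊√663⌋ = 25.

[25; 1, 2, 1, 50]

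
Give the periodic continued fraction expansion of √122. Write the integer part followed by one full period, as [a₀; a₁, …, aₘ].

[11; 22]

a₀ = ⌊√122⌋ = 11.
With m₀=0, d₀=1 and mₖ₊₁ = dₖaₖ − mₖ, dₖ₊₁ = (n − mₖ₊₁²)/dₖ, aₖ₊₁ = ⌊(a₀+mₖ₊₁)/dₖ₊₁⌋:
  k=1: m=11, d=1, a=22
d=1 and a=2a₀=22 at k=1, so the next step gives (m, d) = (11, 1) again — its k=1 value — and the period has length 1.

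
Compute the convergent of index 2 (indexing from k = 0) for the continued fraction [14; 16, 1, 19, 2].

Using pₖ = aₖpₖ₋₁ + pₖ₋₂, qₖ = aₖqₖ₋₁ + qₖ₋₂ (with p₋₁=1, p₋₂=0, q₋₁=0, q₋₂=1):
  k=0: a=14, p=14, q=1
  k=1: a=16, p=225, q=16
  k=2: a=1, p=239, q=17

239/17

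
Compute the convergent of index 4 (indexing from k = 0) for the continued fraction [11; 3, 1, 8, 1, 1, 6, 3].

439/39

Using pₖ = aₖpₖ₋₁ + pₖ₋₂, qₖ = aₖqₖ₋₁ + qₖ₋₂ (with p₋₁=1, p₋₂=0, q₋₁=0, q₋₂=1):
  k=0: a=11, p=11, q=1
  k=1: a=3, p=34, q=3
  k=2: a=1, p=45, q=4
  k=3: a=8, p=394, q=35
  k=4: a=1, p=439, q=39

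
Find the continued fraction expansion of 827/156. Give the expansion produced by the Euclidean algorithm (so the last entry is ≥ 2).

[5; 3, 3, 7, 2]

827 = 5·156 + 47
156 = 3·47 + 15
47 = 3·15 + 2
15 = 7·2 + 1
2 = 2·1 + 0  (stop)
So 827/156 = [5; 3, 3, 7, 2].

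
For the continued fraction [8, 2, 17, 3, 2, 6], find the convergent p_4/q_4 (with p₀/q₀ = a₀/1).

2113/249

Using pₖ = aₖpₖ₋₁ + pₖ₋₂, qₖ = aₖqₖ₋₁ + qₖ₋₂ (with p₋₁=1, p₋₂=0, q₋₁=0, q₋₂=1):
  k=0: a=8, p=8, q=1
  k=1: a=2, p=17, q=2
  k=2: a=17, p=297, q=35
  k=3: a=3, p=908, q=107
  k=4: a=2, p=2113, q=249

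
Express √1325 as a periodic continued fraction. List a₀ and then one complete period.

[36; 2, 2, 72]

a₀ = ⌊√1325⌋ = 36.
With m₀=0, d₀=1 and mₖ₊₁ = dₖaₖ − mₖ, dₖ₊₁ = (n − mₖ₊₁²)/dₖ, aₖ₊₁ = ⌊(a₀+mₖ₊₁)/dₖ₊₁⌋:
  k=1: m=36, d=29, a=2
  k=2: m=22, d=29, a=2
  k=3: m=36, d=1, a=72
d=1 and a=2a₀=72 at k=3, so the next step gives (m, d) = (36, 29) again — its k=1 value — and the period has length 3.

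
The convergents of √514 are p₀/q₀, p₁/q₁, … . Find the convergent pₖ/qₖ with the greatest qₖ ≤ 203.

3106/137

√514 = [22; 1, 2, 22, 2, 1, 44, …] (period length 6).
Convergents:
  p_0/q_0 = 22/1
  p_1/q_1 = 23/1
  p_2/q_2 = 68/3
  p_3/q_3 = 1519/67
  p_4/q_4 = 3106/137
  p_5/q_5 = 4625/204
q_4 = 137 ≤ 203 < 204 = q_5, so the answer is 3106/137.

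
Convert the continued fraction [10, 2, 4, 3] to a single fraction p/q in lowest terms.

303/29

Fold from the inside: start with 3/1.
  4 + 1/3 = 13/3
  2 + 3/13 = 29/13
  10 + 13/29 = 303/29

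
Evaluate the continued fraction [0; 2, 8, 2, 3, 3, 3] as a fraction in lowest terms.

641/1358

Fold from the inside: start with 3/1.
  3 + 1/3 = 10/3
  3 + 3/10 = 33/10
  2 + 10/33 = 76/33
  8 + 33/76 = 641/76
  2 + 76/641 = 1358/641
  0 + 641/1358 = 641/1358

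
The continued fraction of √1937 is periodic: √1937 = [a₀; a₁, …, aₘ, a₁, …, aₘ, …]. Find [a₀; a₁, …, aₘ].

[44; 88]

a₀ = ⌊√1937⌋ = 44.
With m₀=0, d₀=1 and mₖ₊₁ = dₖaₖ − mₖ, dₖ₊₁ = (n − mₖ₊₁²)/dₖ, aₖ₊₁ = ⌊(a₀+mₖ₊₁)/dₖ₊₁⌋:
  k=1: m=44, d=1, a=88
d=1 and a=2a₀=88 at k=1, so the next step gives (m, d) = (44, 1) again — its k=1 value — and the period has length 1.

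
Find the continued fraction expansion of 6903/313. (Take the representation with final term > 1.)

6903 = 22·313 + 17
313 = 18·17 + 7
17 = 2·7 + 3
7 = 2·3 + 1
3 = 3·1 + 0  (stop)
So 6903/313 = [22; 18, 2, 2, 3].

[22; 18, 2, 2, 3]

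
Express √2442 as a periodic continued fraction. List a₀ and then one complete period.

a₀ = ⌊√2442⌋ = 49.
With m₀=0, d₀=1 and mₖ₊₁ = dₖaₖ − mₖ, dₖ₊₁ = (n − mₖ₊₁²)/dₖ, aₖ₊₁ = ⌊(a₀+mₖ₊₁)/dₖ₊₁⌋:
  k=1: m=49, d=41, a=2
  k=2: m=33, d=33, a=2
  k=3: m=33, d=41, a=2
  k=4: m=49, d=1, a=98
d=1 and a=2a₀=98 at k=4, so the next step gives (m, d) = (49, 41) again — its k=1 value — and the period has length 4.

[49; 2, 2, 2, 98]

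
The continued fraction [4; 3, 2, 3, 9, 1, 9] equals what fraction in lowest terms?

10497/2446

Using pₖ = aₖpₖ₋₁ + pₖ₋₂ and qₖ = aₖqₖ₋₁ + qₖ₋₂:
  k=0: a=4, p=4, q=1
  k=1: a=3, p=13, q=3
  k=2: a=2, p=30, q=7
  k=3: a=3, p=103, q=24
  k=4: a=9, p=957, q=223
  k=5: a=1, p=1060, q=247
  k=6: a=9, p=10497, q=2446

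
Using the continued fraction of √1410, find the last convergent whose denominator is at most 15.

413/11

√1410 = [37; 1, 1, 4, 1, 1, 74, …] (period length 6).
Convergents:
  p_0/q_0 = 37/1
  p_1/q_1 = 38/1
  p_2/q_2 = 75/2
  p_3/q_3 = 338/9
  p_4/q_4 = 413/11
  p_5/q_5 = 751/20
q_4 = 11 ≤ 15 < 20 = q_5, so the answer is 413/11.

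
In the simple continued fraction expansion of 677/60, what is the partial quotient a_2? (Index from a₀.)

1

677 = 11·60 + 17   →  a_0 = 11
60 = 3·17 + 9   →  a_1 = 3
17 = 1·9 + 8   →  a_2 = 1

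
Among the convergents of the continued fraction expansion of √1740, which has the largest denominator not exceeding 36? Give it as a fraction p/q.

292/7

√1740 = [41; 1, 2, 2, 20, 2, 2, 1, 82, …] (period length 8).
Convergents:
  p_0/q_0 = 41/1
  p_1/q_1 = 42/1
  p_2/q_2 = 125/3
  p_3/q_3 = 292/7
  p_4/q_4 = 5965/143
q_3 = 7 ≤ 36 < 143 = q_4, so the answer is 292/7.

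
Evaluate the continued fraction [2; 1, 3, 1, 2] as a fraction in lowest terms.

Fold from the inside: start with 2/1.
  1 + 1/2 = 3/2
  3 + 2/3 = 11/3
  1 + 3/11 = 14/11
  2 + 11/14 = 39/14

39/14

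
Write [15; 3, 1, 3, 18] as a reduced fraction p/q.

4183/274

Fold from the inside: start with 18/1.
  3 + 1/18 = 55/18
  1 + 18/55 = 73/55
  3 + 55/73 = 274/73
  15 + 73/274 = 4183/274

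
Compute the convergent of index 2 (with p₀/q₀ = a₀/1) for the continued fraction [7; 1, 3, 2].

Using pₖ = aₖpₖ₋₁ + pₖ₋₂, qₖ = aₖqₖ₋₁ + qₖ₋₂ (with p₋₁=1, p₋₂=0, q₋₁=0, q₋₂=1):
  k=0: a=7, p=7, q=1
  k=1: a=1, p=8, q=1
  k=2: a=3, p=31, q=4

31/4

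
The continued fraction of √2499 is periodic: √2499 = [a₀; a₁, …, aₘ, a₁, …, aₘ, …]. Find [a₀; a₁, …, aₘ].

a₀ = ⌊√2499⌋ = 49.
With m₀=0, d₀=1 and mₖ₊₁ = dₖaₖ − mₖ, dₖ₊₁ = (n − mₖ₊₁²)/dₖ, aₖ₊₁ = ⌊(a₀+mₖ₊₁)/dₖ₊₁⌋:
  k=1: m=49, d=98, a=1
  k=2: m=49, d=1, a=98
d=1 and a=2a₀=98 at k=2, so the next step gives (m, d) = (49, 98) again — its k=1 value — and the period has length 2.

[49; 1, 98]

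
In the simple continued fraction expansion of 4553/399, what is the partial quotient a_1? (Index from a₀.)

4553 = 11·399 + 164   →  a_0 = 11
399 = 2·164 + 71   →  a_1 = 2

2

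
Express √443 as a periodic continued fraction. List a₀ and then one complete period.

a₀ = ⌊√443⌋ = 21.
With m₀=0, d₀=1 and mₖ₊₁ = dₖaₖ − mₖ, dₖ₊₁ = (n − mₖ₊₁²)/dₖ, aₖ₊₁ = ⌊(a₀+mₖ₊₁)/dₖ₊₁⌋:
  k=1: m=21, d=2, a=21
  k=2: m=21, d=1, a=42
d=1 and a=2a₀=42 at k=2, so the next step gives (m, d) = (21, 2) again — its k=1 value — and the period has length 2.

[21; 21, 42]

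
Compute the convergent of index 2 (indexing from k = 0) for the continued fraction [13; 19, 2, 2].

Using pₖ = aₖpₖ₋₁ + pₖ₋₂, qₖ = aₖqₖ₋₁ + qₖ₋₂ (with p₋₁=1, p₋₂=0, q₋₁=0, q₋₂=1):
  k=0: a=13, p=13, q=1
  k=1: a=19, p=248, q=19
  k=2: a=2, p=509, q=39

509/39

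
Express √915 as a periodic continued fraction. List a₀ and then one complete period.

[30; 4, 60]

a₀ = ⌊√915⌋ = 30.
With m₀=0, d₀=1 and mₖ₊₁ = dₖaₖ − mₖ, dₖ₊₁ = (n − mₖ₊₁²)/dₖ, aₖ₊₁ = ⌊(a₀+mₖ₊₁)/dₖ₊₁⌋:
  k=1: m=30, d=15, a=4
  k=2: m=30, d=1, a=60
d=1 and a=2a₀=60 at k=2, so the next step gives (m, d) = (30, 15) again — its k=1 value — and the period has length 2.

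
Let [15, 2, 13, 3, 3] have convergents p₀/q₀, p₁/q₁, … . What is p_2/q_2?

Using pₖ = aₖpₖ₋₁ + pₖ₋₂, qₖ = aₖqₖ₋₁ + qₖ₋₂ (with p₋₁=1, p₋₂=0, q₋₁=0, q₋₂=1):
  k=0: a=15, p=15, q=1
  k=1: a=2, p=31, q=2
  k=2: a=13, p=418, q=27

418/27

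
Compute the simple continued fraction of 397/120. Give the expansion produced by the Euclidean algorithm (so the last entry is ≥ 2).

397 = 3×120 + 37
120 = 3×37 + 9
37 = 4×9 + 1
9 = 9×1 + 0  (stop)
So 397/120 = [3; 3, 4, 9].

[3; 3, 4, 9]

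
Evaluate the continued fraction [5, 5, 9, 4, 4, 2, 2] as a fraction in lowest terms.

22799/4388

Fold from the inside: start with 2/1.
  2 + 1/2 = 5/2
  4 + 2/5 = 22/5
  4 + 5/22 = 93/22
  9 + 22/93 = 859/93
  5 + 93/859 = 4388/859
  5 + 859/4388 = 22799/4388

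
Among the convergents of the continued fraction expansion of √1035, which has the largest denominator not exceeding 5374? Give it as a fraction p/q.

√1035 = [32; 5, 1, 5, 64, …] (period length 4).
Convergents:
  p_0/q_0 = 32/1
  p_1/q_1 = 161/5
  p_2/q_2 = 193/6
  p_3/q_3 = 1126/35
  p_4/q_4 = 72257/2246
  p_5/q_5 = 362411/11265
q_4 = 2246 ≤ 5374 < 11265 = q_5, so the answer is 72257/2246.

72257/2246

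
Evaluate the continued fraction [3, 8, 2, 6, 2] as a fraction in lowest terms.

Using pₖ = aₖpₖ₋₁ + pₖ₋₂ and qₖ = aₖqₖ₋₁ + qₖ₋₂:
  k=0: a=3, p=3, q=1
  k=1: a=8, p=25, q=8
  k=2: a=2, p=53, q=17
  k=3: a=6, p=343, q=110
  k=4: a=2, p=739, q=237

739/237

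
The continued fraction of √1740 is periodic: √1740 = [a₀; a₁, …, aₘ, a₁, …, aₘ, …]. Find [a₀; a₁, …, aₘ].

a₀ = ⌊√1740⌋ = 41.
With m₀=0, d₀=1 and mₖ₊₁ = dₖaₖ − mₖ, dₖ₊₁ = (n − mₖ₊₁²)/dₖ, aₖ₊₁ = ⌊(a₀+mₖ₊₁)/dₖ₊₁⌋:
  k=1: m=41, d=59, a=1
  k=2: m=18, d=24, a=2
  k=3: m=30, d=35, a=2
  k=4: m=40, d=4, a=20
  k=5: m=40, d=35, a=2
  k=6: m=30, d=24, a=2
  k=7: m=18, d=59, a=1
  k=8: m=41, d=1, a=82
d=1 and a=2a₀=82 at k=8, so the next step gives (m, d) = (41, 59) again — its k=1 value — and the period has length 8.

[41; 1, 2, 2, 20, 2, 2, 1, 82]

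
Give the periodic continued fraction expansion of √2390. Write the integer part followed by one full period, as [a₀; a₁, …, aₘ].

a₀ = ⌊√2390⌋ = 48.
With m₀=0, d₀=1 and mₖ₊₁ = dₖaₖ − mₖ, dₖ₊₁ = (n − mₖ₊₁²)/dₖ, aₖ₊₁ = ⌊(a₀+mₖ₊₁)/dₖ₊₁⌋:
  k=1: m=48, d=86, a=1
  k=2: m=38, d=11, a=7
  k=3: m=39, d=79, a=1
  k=4: m=40, d=10, a=8
  k=5: m=40, d=79, a=1
  k=6: m=39, d=11, a=7
  k=7: m=38, d=86, a=1
  k=8: m=48, d=1, a=96
d=1 and a=2a₀=96 at k=8, so the next step gives (m, d) = (48, 86) again — its k=1 value — and the period has length 8.

[48; 1, 7, 1, 8, 1, 7, 1, 96]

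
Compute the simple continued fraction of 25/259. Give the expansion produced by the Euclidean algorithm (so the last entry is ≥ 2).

[0; 10, 2, 1, 3, 2]

25 = 0×259 + 25
259 = 10×25 + 9
25 = 2×9 + 7
9 = 1×7 + 2
7 = 3×2 + 1
2 = 2×1 + 0  (stop)
So 25/259 = [0; 10, 2, 1, 3, 2].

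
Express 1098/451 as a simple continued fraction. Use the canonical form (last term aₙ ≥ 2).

1098 = 2×451 + 196
451 = 2×196 + 59
196 = 3×59 + 19
59 = 3×19 + 2
19 = 9×2 + 1
2 = 2×1 + 0  (stop)
So 1098/451 = [2; 2, 3, 3, 9, 2].

[2; 2, 3, 3, 9, 2]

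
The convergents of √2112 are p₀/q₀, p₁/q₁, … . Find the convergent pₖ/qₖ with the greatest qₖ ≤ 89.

1057/23

√2112 = [45; 1, 21, 1, 90, …] (period length 4).
Convergents:
  p_0/q_0 = 45/1
  p_1/q_1 = 46/1
  p_2/q_2 = 1011/22
  p_3/q_3 = 1057/23
  p_4/q_4 = 96141/2092
q_3 = 23 ≤ 89 < 2092 = q_4, so the answer is 1057/23.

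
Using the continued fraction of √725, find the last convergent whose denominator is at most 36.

727/27

√725 = [26; 1, 12, 2, 12, 1, 52, …] (period length 6).
Convergents:
  p_0/q_0 = 26/1
  p_1/q_1 = 27/1
  p_2/q_2 = 350/13
  p_3/q_3 = 727/27
  p_4/q_4 = 9074/337
q_3 = 27 ≤ 36 < 337 = q_4, so the answer is 727/27.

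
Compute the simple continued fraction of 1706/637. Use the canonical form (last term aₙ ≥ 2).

1706 = 2·637 + 432
637 = 1·432 + 205
432 = 2·205 + 22
205 = 9·22 + 7
22 = 3·7 + 1
7 = 7·1 + 0  (stop)
So 1706/637 = [2; 1, 2, 9, 3, 7].

[2; 1, 2, 9, 3, 7]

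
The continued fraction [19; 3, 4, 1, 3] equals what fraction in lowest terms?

1178/61

Using pₖ = aₖpₖ₋₁ + pₖ₋₂ and qₖ = aₖqₖ₋₁ + qₖ₋₂:
  k=0: a=19, p=19, q=1
  k=1: a=3, p=58, q=3
  k=2: a=4, p=251, q=13
  k=3: a=1, p=309, q=16
  k=4: a=3, p=1178, q=61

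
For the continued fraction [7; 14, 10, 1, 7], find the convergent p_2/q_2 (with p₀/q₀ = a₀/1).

997/141

Using pₖ = aₖpₖ₋₁ + pₖ₋₂, qₖ = aₖqₖ₋₁ + qₖ₋₂ (with p₋₁=1, p₋₂=0, q₋₁=0, q₋₂=1):
  k=0: a=7, p=7, q=1
  k=1: a=14, p=99, q=14
  k=2: a=10, p=997, q=141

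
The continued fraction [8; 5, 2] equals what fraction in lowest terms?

90/11

Using pₖ = aₖpₖ₋₁ + pₖ₋₂ and qₖ = aₖqₖ₋₁ + qₖ₋₂:
  k=0: a=8, p=8, q=1
  k=1: a=5, p=41, q=5
  k=2: a=2, p=90, q=11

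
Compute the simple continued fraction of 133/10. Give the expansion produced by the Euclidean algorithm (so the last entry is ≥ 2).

133 = 13·10 + 3
10 = 3·3 + 1
3 = 3·1 + 0  (stop)
So 133/10 = [13; 3, 3].

[13; 3, 3]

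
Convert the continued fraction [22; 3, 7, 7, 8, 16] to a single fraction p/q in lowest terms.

459872/20605

Fold from the inside: start with 16/1.
  8 + 1/16 = 129/16
  7 + 16/129 = 919/129
  7 + 129/919 = 6562/919
  3 + 919/6562 = 20605/6562
  22 + 6562/20605 = 459872/20605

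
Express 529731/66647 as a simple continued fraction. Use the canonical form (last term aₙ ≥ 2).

529731 = 7·66647 + 63202
66647 = 1·63202 + 3445
63202 = 18·3445 + 1192
3445 = 2·1192 + 1061
1192 = 1·1061 + 131
1061 = 8·131 + 13
131 = 10·13 + 1
13 = 13·1 + 0  (stop)
So 529731/66647 = [7; 1, 18, 2, 1, 8, 10, 13].

[7; 1, 18, 2, 1, 8, 10, 13]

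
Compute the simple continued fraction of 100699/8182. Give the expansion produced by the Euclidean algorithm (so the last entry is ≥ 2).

100699 = 12*8182 + 2515
8182 = 3*2515 + 637
2515 = 3*637 + 604
637 = 1*604 + 33
604 = 18*33 + 10
33 = 3*10 + 3
10 = 3*3 + 1
3 = 3*1 + 0  (stop)
So 100699/8182 = [12; 3, 3, 1, 18, 3, 3, 3].

[12; 3, 3, 1, 18, 3, 3, 3]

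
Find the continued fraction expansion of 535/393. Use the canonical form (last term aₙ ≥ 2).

[1; 2, 1, 3, 3, 3, 3]

535 = 1*393 + 142
393 = 2*142 + 109
142 = 1*109 + 33
109 = 3*33 + 10
33 = 3*10 + 3
10 = 3*3 + 1
3 = 3*1 + 0  (stop)
So 535/393 = [1; 2, 1, 3, 3, 3, 3].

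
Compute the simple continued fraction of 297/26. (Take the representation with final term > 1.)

[11; 2, 2, 1, 3]

297 = 11×26 + 11
26 = 2×11 + 4
11 = 2×4 + 3
4 = 1×3 + 1
3 = 3×1 + 0  (stop)
So 297/26 = [11; 2, 2, 1, 3].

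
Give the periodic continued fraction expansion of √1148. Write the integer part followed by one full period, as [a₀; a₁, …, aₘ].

[33; 1, 7, 2, 16, 2, 7, 1, 66]

a₀ = ⌊√1148⌋ = 33.
With m₀=0, d₀=1 and mₖ₊₁ = dₖaₖ − mₖ, dₖ₊₁ = (n − mₖ₊₁²)/dₖ, aₖ₊₁ = ⌊(a₀+mₖ₊₁)/dₖ₊₁⌋:
  k=1: m=33, d=59, a=1
  k=2: m=26, d=8, a=7
  k=3: m=30, d=31, a=2
  k=4: m=32, d=4, a=16
  k=5: m=32, d=31, a=2
  k=6: m=30, d=8, a=7
  k=7: m=26, d=59, a=1
  k=8: m=33, d=1, a=66
d=1 and a=2a₀=66 at k=8, so the next step gives (m, d) = (33, 59) again — its k=1 value — and the period has length 8.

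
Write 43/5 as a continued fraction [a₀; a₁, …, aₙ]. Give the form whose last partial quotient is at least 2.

[8; 1, 1, 2]

43 = 8*5 + 3
5 = 1*3 + 2
3 = 1*2 + 1
2 = 2*1 + 0  (stop)
So 43/5 = [8; 1, 1, 2].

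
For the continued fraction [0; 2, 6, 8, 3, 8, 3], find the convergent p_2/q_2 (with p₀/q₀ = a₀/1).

Using pₖ = aₖpₖ₋₁ + pₖ₋₂, qₖ = aₖqₖ₋₁ + qₖ₋₂ (with p₋₁=1, p₋₂=0, q₋₁=0, q₋₂=1):
  k=0: a=0, p=0, q=1
  k=1: a=2, p=1, q=2
  k=2: a=6, p=6, q=13

6/13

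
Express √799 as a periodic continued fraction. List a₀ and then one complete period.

a₀ = ⌊√799⌋ = 28.
With m₀=0, d₀=1 and mₖ₊₁ = dₖaₖ − mₖ, dₖ₊₁ = (n − mₖ₊₁²)/dₖ, aₖ₊₁ = ⌊(a₀+mₖ₊₁)/dₖ₊₁⌋:
  k=1: m=28, d=15, a=3
  k=2: m=17, d=34, a=1
  k=3: m=17, d=15, a=3
  k=4: m=28, d=1, a=56
d=1 and a=2a₀=56 at k=4, so the next step gives (m, d) = (28, 15) again — its k=1 value — and the period has length 4.

[28; 3, 1, 3, 56]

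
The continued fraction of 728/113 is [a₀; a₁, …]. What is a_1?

2

728 = 6·113 + 50   →  a_0 = 6
113 = 2·50 + 13   →  a_1 = 2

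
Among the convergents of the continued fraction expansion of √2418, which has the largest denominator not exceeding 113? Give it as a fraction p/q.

√2418 = [49; 5, 1, 3, 2, 3, 1, 5, 98, …] (period length 8).
Convergents:
  p_0/q_0 = 49/1
  p_1/q_1 = 246/5
  p_2/q_2 = 295/6
  p_3/q_3 = 1131/23
  p_4/q_4 = 2557/52
  p_5/q_5 = 8802/179
q_4 = 52 ≤ 113 < 179 = q_5, so the answer is 2557/52.

2557/52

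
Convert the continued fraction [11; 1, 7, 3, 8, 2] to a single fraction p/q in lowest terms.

5239/441

Fold from the inside: start with 2/1.
  8 + 1/2 = 17/2
  3 + 2/17 = 53/17
  7 + 17/53 = 388/53
  1 + 53/388 = 441/388
  11 + 388/441 = 5239/441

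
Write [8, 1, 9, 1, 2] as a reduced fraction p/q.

285/32

Using pₖ = aₖpₖ₋₁ + pₖ₋₂ and qₖ = aₖqₖ₋₁ + qₖ₋₂:
  k=0: a=8, p=8, q=1
  k=1: a=1, p=9, q=1
  k=2: a=9, p=89, q=10
  k=3: a=1, p=98, q=11
  k=4: a=2, p=285, q=32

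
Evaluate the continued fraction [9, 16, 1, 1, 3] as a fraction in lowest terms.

Using pₖ = aₖpₖ₋₁ + pₖ₋₂ and qₖ = aₖqₖ₋₁ + qₖ₋₂:
  k=0: a=9, p=9, q=1
  k=1: a=16, p=145, q=16
  k=2: a=1, p=154, q=17
  k=3: a=1, p=299, q=33
  k=4: a=3, p=1051, q=116

1051/116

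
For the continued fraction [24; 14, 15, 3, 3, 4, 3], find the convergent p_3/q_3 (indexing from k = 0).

15574/647

Using pₖ = aₖpₖ₋₁ + pₖ₋₂, qₖ = aₖqₖ₋₁ + qₖ₋₂ (with p₋₁=1, p₋₂=0, q₋₁=0, q₋₂=1):
  k=0: a=24, p=24, q=1
  k=1: a=14, p=337, q=14
  k=2: a=15, p=5079, q=211
  k=3: a=3, p=15574, q=647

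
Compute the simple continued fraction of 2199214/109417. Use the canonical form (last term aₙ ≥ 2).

2199214 = 20*109417 + 10874
109417 = 10*10874 + 677
10874 = 16*677 + 42
677 = 16*42 + 5
42 = 8*5 + 2
5 = 2*2 + 1
2 = 2*1 + 0  (stop)
So 2199214/109417 = [20; 10, 16, 16, 8, 2, 2].

[20; 10, 16, 16, 8, 2, 2]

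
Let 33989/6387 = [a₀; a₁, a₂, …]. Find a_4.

33989 = 5·6387 + 2054   →  a_0 = 5
6387 = 3·2054 + 225   →  a_1 = 3
2054 = 9·225 + 29   →  a_2 = 9
225 = 7·29 + 22   →  a_3 = 7
29 = 1·22 + 7   →  a_4 = 1

1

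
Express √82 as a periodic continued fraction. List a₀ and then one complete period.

a₀ = ⌊√82⌋ = 9.

[9; 18]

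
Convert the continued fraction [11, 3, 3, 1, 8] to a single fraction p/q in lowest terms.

1289/114

Fold from the inside: start with 8/1.
  1 + 1/8 = 9/8
  3 + 8/9 = 35/9
  3 + 9/35 = 114/35
  11 + 35/114 = 1289/114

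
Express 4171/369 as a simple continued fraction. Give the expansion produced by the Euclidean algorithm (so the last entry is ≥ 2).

[11; 3, 3, 2, 1, 1, 6]

4171 = 11*369 + 112
369 = 3*112 + 33
112 = 3*33 + 13
33 = 2*13 + 7
13 = 1*7 + 6
7 = 1*6 + 1
6 = 6*1 + 0  (stop)
So 4171/369 = [11; 3, 3, 2, 1, 1, 6].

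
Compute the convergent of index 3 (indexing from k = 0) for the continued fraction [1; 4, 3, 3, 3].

Using pₖ = aₖpₖ₋₁ + pₖ₋₂, qₖ = aₖqₖ₋₁ + qₖ₋₂ (with p₋₁=1, p₋₂=0, q₋₁=0, q₋₂=1):
  k=0: a=1, p=1, q=1
  k=1: a=4, p=5, q=4
  k=2: a=3, p=16, q=13
  k=3: a=3, p=53, q=43

53/43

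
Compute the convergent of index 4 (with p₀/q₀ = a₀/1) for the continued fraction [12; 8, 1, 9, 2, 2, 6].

Using pₖ = aₖpₖ₋₁ + pₖ₋₂, qₖ = aₖqₖ₋₁ + qₖ₋₂ (with p₋₁=1, p₋₂=0, q₋₁=0, q₋₂=1):
  k=0: a=12, p=12, q=1
  k=1: a=8, p=97, q=8
  k=2: a=1, p=109, q=9
  k=3: a=9, p=1078, q=89
  k=4: a=2, p=2265, q=187

2265/187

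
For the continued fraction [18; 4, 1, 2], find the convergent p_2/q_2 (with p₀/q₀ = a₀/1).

Using pₖ = aₖpₖ₋₁ + pₖ₋₂, qₖ = aₖqₖ₋₁ + qₖ₋₂ (with p₋₁=1, p₋₂=0, q₋₁=0, q₋₂=1):
  k=0: a=18, p=18, q=1
  k=1: a=4, p=73, q=4
  k=2: a=1, p=91, q=5

91/5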